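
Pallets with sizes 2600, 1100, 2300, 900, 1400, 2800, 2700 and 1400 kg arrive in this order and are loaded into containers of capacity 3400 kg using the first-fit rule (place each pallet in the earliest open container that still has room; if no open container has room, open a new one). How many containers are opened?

  2600 → container 1 (new)  [load 2600/3400]
  1100 → container 2 (new)  [load 1100/3400]
  2300 → container 2  [load 3400/3400]
  900 → container 3 (new)  [load 900/3400]
  1400 → container 3  [load 2300/3400]
  2800 → container 4 (new)  [load 2800/3400]
  2700 → container 5 (new)  [load 2700/3400]
  1400 → container 6 (new)  [load 1400/3400]
6 containers opened.

6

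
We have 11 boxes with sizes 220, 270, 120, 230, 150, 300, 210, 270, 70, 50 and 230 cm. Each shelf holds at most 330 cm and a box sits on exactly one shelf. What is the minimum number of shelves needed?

Total = 300 + 270 + 270 + 230 + 230 + 220 + 210 + 150 + 120 + 70 + 50 = 2120 cm.
Lower bound: ⌈2120/330⌉ = 7 shelves.
A packing using 8 shelves:
  shelf 1: 300 = 300
  shelf 2: 270 + 50 = 320
  shelf 3: 270 = 270
  shelf 4: 230 + 70 = 300
  shelf 5: 230 = 230
  shelf 6: 220 = 220
  shelf 7: 210 + 120 = 330
  shelf 8: 150 = 150
No arrangement into 7 shelves stays within capacity, so 8 is optimal.

8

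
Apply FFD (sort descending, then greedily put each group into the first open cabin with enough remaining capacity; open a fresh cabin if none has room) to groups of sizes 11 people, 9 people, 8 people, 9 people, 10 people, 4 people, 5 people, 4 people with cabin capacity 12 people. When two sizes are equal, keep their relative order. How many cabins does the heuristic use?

Sorted descending: 11, 10, 9, 9, 8, 5, 4, 4.
  11 → cabin 1 (new)  [load 11/12]
  10 → cabin 2 (new)  [load 10/12]
  9 → cabin 3 (new)  [load 9/12]
  9 → cabin 4 (new)  [load 9/12]
  8 → cabin 5 (new)  [load 8/12]
  5 → cabin 6 (new)  [load 5/12]
  4 → cabin 5  [load 12/12]
  4 → cabin 6  [load 9/12]
6 cabins opened.

6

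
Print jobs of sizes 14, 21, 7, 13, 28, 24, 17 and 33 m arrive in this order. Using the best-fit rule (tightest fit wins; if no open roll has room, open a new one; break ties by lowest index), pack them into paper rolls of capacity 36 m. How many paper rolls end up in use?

6

  14 → roll 1 (new)  [load 14/36]
  21 → roll 1  [load 35/36]
  7 → roll 2 (new)  [load 7/36]
  13 → roll 2  [load 20/36]
  28 → roll 3 (new)  [load 28/36]
  24 → roll 4 (new)  [load 24/36]
  17 → roll 5 (new)  [load 17/36]
  33 → roll 6 (new)  [load 33/36]
6 paper rolls opened.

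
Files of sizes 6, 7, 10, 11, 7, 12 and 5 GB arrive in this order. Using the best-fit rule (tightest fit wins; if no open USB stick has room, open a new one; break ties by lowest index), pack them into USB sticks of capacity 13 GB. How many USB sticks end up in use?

5

  6 → USB stick 1 (new)  [load 6/13]
  7 → USB stick 1  [load 13/13]
  10 → USB stick 2 (new)  [load 10/13]
  11 → USB stick 3 (new)  [load 11/13]
  7 → USB stick 4 (new)  [load 7/13]
  12 → USB stick 5 (new)  [load 12/13]
  5 → USB stick 4  [load 12/13]
5 USB sticks opened.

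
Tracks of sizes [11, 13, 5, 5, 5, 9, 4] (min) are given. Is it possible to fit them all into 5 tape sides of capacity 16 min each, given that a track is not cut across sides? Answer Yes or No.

Yes

A valid assignment using 4 tape sides:
  side 1: 13 = 13
  side 2: 11 + 5 = 16
  side 3: 9 + 5 = 14
  side 4: 5 + 4 = 9
That uses only 4 ≤ 5, so 5 tape sides are enough.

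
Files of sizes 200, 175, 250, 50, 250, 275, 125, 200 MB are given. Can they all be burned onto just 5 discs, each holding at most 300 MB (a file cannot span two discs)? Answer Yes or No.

No

Total = 1525 MB; ⌈1525/300⌉ = 6.
At least 6 discs are required, but only 5 are allowed.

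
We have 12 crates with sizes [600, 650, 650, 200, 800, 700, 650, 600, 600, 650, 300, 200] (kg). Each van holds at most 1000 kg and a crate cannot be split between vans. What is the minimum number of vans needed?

9

Total = 800 + 700 + 650 + 650 + 650 + 650 + 600 + 600 + 600 + 300 + 200 + 200 = 6600 kg.
Lower bound: ⌈6600/1000⌉ = 7 vans.
Also, 9 crates each exceed 500 kg, and no two of those can share a van, so at least 9 vans are needed.
A packing using 9 vans:
  van 1: 800 + 200 = 1000
  van 2: 700 + 300 = 1000
  van 3: 650 + 200 = 850
  van 4: 650 = 650
  van 5: 650 = 650
  van 6: 650 = 650
  van 7: 600 = 600
  van 8: 600 = 600
  van 9: 600 = 600
This matches the lower bound, so 9 is optimal.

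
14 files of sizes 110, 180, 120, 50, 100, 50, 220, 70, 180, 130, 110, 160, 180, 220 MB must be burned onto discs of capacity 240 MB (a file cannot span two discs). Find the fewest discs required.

9

Total = 220 + 220 + 180 + 180 + 180 + 160 + 130 + 120 + 110 + 110 + 100 + 70 + 50 + 50 = 1880 MB.
Lower bound: ⌈1880/240⌉ = 8 discs.
A packing using 9 discs:
  disc 1: 220 = 220
  disc 2: 220 = 220
  disc 3: 180 + 50 = 230
  disc 4: 180 + 50 = 230
  disc 5: 180 = 180
  disc 6: 160 + 70 = 230
  disc 7: 130 + 110 = 240
  disc 8: 120 + 110 = 230
  disc 9: 100 = 100
No arrangement into 8 discs stays within capacity, so 9 is optimal.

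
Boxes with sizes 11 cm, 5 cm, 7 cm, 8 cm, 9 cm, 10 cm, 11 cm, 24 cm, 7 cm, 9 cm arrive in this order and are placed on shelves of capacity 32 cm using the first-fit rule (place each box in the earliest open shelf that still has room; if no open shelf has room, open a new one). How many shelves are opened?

4

  11 → shelf 1 (new)  [load 11/32]
  5 → shelf 1  [load 16/32]
  7 → shelf 1  [load 23/32]
  8 → shelf 1  [load 31/32]
  9 → shelf 2 (new)  [load 9/32]
  10 → shelf 2  [load 19/32]
  11 → shelf 2  [load 30/32]
  24 → shelf 3 (new)  [load 24/32]
  7 → shelf 3  [load 31/32]
  9 → shelf 4 (new)  [load 9/32]
4 shelves opened.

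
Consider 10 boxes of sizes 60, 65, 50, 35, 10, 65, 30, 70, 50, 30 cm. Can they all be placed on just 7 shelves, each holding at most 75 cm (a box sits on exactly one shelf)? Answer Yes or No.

Total = 465 cm; ⌈465/75⌉ = 7.
The bound of 7 does not rule out 7, but exhaustive search shows no assignment into 7 shelves of capacity 75 cm exists — the minimum is 8.

No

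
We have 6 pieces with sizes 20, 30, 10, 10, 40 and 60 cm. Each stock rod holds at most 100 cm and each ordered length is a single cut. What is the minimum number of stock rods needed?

Total = 60 + 40 + 30 + 20 + 10 + 10 = 170 cm.
Lower bound: ⌈170/100⌉ = 2 stock rods.
A packing using 2 stock rods:
  stock rod 1: 60 + 40 = 100
  stock rod 2: 30 + 20 + 10 + 10 = 70
This matches the lower bound, so 2 is optimal.

2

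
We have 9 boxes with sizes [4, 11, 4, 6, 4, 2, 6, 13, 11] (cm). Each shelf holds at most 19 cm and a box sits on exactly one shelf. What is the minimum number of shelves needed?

Total = 13 + 11 + 11 + 6 + 6 + 4 + 4 + 4 + 2 = 61 cm.
Lower bound: ⌈61/19⌉ = 4 shelves.
A packing using 4 shelves:
  shelf 1: 13 + 6 = 19
  shelf 2: 11 + 6 + 2 = 19
  shelf 3: 11 + 4 + 4 = 19
  shelf 4: 4 = 4
This matches the lower bound, so 4 is optimal.

4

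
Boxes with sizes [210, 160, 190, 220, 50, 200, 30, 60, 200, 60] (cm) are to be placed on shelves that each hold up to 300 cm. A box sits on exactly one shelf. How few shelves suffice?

6

Total = 220 + 210 + 200 + 200 + 190 + 160 + 60 + 60 + 50 + 30 = 1380 cm.
Lower bound: ⌈1380/300⌉ = 5 shelves.
Also, 6 boxes each exceed 150 cm, and no two of those can share a shelf, so at least 6 shelves are needed.
A packing using 6 shelves:
  shelf 1: 220 + 60 = 280
  shelf 2: 210 + 60 + 30 = 300
  shelf 3: 200 + 50 = 250
  shelf 4: 200 = 200
  shelf 5: 190 = 190
  shelf 6: 160 = 160
This matches the lower bound, so 6 is optimal.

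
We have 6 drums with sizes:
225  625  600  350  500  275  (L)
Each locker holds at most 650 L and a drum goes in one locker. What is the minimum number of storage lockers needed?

5

Total = 625 + 600 + 500 + 350 + 275 + 225 = 2575 L.
Lower bound: ⌈2575/650⌉ = 4 storage lockers.
A packing using 5 storage lockers:
  locker 1: 625 = 625
  locker 2: 600 = 600
  locker 3: 500 = 500
  locker 4: 350 + 275 = 625
  locker 5: 225 = 225
No arrangement into 4 storage lockers stays within capacity, so 5 is optimal.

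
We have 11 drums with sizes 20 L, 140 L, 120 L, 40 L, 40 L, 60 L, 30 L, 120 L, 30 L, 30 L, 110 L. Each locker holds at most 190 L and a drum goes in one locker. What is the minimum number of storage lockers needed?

Total = 140 + 120 + 120 + 110 + 60 + 40 + 40 + 30 + 30 + 30 + 20 = 740 L.
Lower bound: ⌈740/190⌉ = 4 storage lockers.
A packing using 4 storage lockers:
  locker 1: 140 + 40 = 180
  locker 2: 120 + 60 = 180
  locker 3: 120 + 40 + 30 = 190
  locker 4: 110 + 30 + 30 + 20 = 190
This matches the lower bound, so 4 is optimal.

4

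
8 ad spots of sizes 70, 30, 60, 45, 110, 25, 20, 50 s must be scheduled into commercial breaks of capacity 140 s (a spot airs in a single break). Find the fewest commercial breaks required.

Total = 110 + 70 + 60 + 50 + 45 + 30 + 25 + 20 = 410 s.
Lower bound: ⌈410/140⌉ = 3 commercial breaks.
A packing using 3 commercial breaks:
  break 1: 110 + 30 = 140
  break 2: 70 + 60 = 130
  break 3: 50 + 45 + 25 + 20 = 140
This matches the lower bound, so 3 is optimal.

3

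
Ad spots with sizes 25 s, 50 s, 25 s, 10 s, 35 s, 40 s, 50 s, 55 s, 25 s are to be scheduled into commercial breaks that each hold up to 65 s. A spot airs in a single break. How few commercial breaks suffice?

6

Total = 55 + 50 + 50 + 40 + 35 + 25 + 25 + 25 + 10 = 315 s.
Lower bound: ⌈315/65⌉ = 5 commercial breaks.
A packing using 6 commercial breaks:
  break 1: 55 + 10 = 65
  break 2: 50 = 50
  break 3: 50 = 50
  break 4: 40 + 25 = 65
  break 5: 35 + 25 = 60
  break 6: 25 = 25
No arrangement into 5 commercial breaks stays within capacity, so 6 is optimal.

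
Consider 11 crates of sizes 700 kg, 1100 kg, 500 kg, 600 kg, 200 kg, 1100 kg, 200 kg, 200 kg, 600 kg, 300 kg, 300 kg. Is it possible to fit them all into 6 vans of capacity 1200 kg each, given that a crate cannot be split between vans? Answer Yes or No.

A valid assignment using 5 vans:
  van 1: 1100 = 1100
  van 2: 1100 = 1100
  van 3: 700 + 500 = 1200
  van 4: 600 + 600 = 1200
  van 5: 300 + 300 + 200 + 200 + 200 = 1200
That uses only 5 ≤ 6, so 6 vans are enough.

Yes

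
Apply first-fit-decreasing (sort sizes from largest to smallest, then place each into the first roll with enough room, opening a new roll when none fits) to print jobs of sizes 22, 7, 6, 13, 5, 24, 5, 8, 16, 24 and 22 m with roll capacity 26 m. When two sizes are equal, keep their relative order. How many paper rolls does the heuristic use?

Sorted descending: 24, 24, 22, 22, 16, 13, 8, 7, 6, 5, 5.
  24 → roll 1 (new)  [load 24/26]
  24 → roll 2 (new)  [load 24/26]
  22 → roll 3 (new)  [load 22/26]
  22 → roll 4 (new)  [load 22/26]
  16 → roll 5 (new)  [load 16/26]
  13 → roll 6 (new)  [load 13/26]
  8 → roll 5  [load 24/26]
  7 → roll 6  [load 20/26]
  6 → roll 6  [load 26/26]
  5 → roll 7 (new)  [load 5/26]
  5 → roll 7  [load 10/26]
7 paper rolls opened.

7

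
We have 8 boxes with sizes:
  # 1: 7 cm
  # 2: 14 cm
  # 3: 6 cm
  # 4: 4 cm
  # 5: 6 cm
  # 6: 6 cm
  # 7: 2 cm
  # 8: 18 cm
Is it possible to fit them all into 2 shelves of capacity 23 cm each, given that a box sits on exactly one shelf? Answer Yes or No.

Total = 63 cm; ⌈63/23⌉ = 3.
At least 3 shelves are required, but only 2 are allowed.

No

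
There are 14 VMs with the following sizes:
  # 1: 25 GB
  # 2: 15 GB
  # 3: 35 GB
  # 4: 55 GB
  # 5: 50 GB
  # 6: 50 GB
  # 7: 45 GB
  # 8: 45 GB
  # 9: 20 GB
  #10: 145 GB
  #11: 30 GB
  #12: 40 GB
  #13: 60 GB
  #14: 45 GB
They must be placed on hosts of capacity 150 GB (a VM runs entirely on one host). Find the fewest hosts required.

5

Total = 145 + 60 + 55 + 50 + 50 + 45 + 45 + 45 + 40 + 35 + 30 + 25 + 20 + 15 = 660 GB.
Lower bound: ⌈660/150⌉ = 5 hosts.
A packing using 5 hosts:
  host 1: 145 = 145
  host 2: 60 + 55 + 35 = 150
  host 3: 50 + 50 + 45 = 145
  host 4: 45 + 45 + 40 + 20 = 150
  host 5: 30 + 25 + 15 = 70
This matches the lower bound, so 5 is optimal.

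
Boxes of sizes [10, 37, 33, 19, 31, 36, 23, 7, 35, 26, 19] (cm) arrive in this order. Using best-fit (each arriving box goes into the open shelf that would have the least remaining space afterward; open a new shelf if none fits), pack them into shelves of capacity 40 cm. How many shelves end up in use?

9

  10 → shelf 1 (new)  [load 10/40]
  37 → shelf 2 (new)  [load 37/40]
  33 → shelf 3 (new)  [load 33/40]
  19 → shelf 1  [load 29/40]
  31 → shelf 4 (new)  [load 31/40]
  36 → shelf 5 (new)  [load 36/40]
  23 → shelf 6 (new)  [load 23/40]
  7 → shelf 3  [load 40/40]
  35 → shelf 7 (new)  [load 35/40]
  26 → shelf 8 (new)  [load 26/40]
  19 → shelf 9 (new)  [load 19/40]
9 shelves opened.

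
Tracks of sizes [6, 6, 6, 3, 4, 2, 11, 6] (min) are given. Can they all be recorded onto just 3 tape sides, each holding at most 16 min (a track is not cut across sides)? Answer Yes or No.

Yes

A valid assignment using 3 tape sides:
  side 1: 11 + 4 = 15
  side 2: 6 + 6 + 3 = 15
  side 3: 6 + 6 + 2 = 14
Every load is within 16 min, so 3 tape sides suffice.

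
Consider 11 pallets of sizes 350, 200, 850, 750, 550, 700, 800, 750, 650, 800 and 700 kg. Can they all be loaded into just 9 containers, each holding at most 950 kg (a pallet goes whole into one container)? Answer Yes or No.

A valid assignment using 9 containers:
  container 1: 850 = 850
  container 2: 800 = 800
  container 3: 800 = 800
  container 4: 750 + 200 = 950
  container 5: 750 = 750
  container 6: 700 = 700
  container 7: 700 = 700
  container 8: 650 = 650
  container 9: 550 + 350 = 900
Every load is within 950 kg, so 9 containers suffice.

Yes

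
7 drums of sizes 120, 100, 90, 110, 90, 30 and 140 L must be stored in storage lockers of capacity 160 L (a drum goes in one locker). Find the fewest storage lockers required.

Total = 140 + 120 + 110 + 100 + 90 + 90 + 30 = 680 L.
Lower bound: ⌈680/160⌉ = 5 storage lockers.
Also, 6 drums each exceed 80 L, and no two of those can share a locker, so at least 6 storage lockers are needed.
A packing using 6 storage lockers:
  locker 1: 140 = 140
  locker 2: 120 + 30 = 150
  locker 3: 110 = 110
  locker 4: 100 = 100
  locker 5: 90 = 90
  locker 6: 90 = 90
This matches the lower bound, so 6 is optimal.

6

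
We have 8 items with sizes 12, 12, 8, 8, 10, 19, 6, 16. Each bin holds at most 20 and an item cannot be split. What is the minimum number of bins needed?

5

Total = 19 + 16 + 12 + 12 + 10 + 8 + 8 + 6 = 91.
Lower bound: ⌈91/20⌉ = 5 bins.
A packing using 5 bins:
  bin 1: 19 = 19
  bin 2: 16 = 16
  bin 3: 12 + 8 = 20
  bin 4: 12 + 8 = 20
  bin 5: 10 + 6 = 16
This matches the lower bound, so 5 is optimal.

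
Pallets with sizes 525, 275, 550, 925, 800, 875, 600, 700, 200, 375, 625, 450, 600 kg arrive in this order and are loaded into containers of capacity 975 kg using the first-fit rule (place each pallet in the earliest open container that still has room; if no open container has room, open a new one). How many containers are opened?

10

  525 → container 1 (new)  [load 525/975]
  275 → container 1  [load 800/975]
  550 → container 2 (new)  [load 550/975]
  925 → container 3 (new)  [load 925/975]
  800 → container 4 (new)  [load 800/975]
  875 → container 5 (new)  [load 875/975]
  600 → container 6 (new)  [load 600/975]
  700 → container 7 (new)  [load 700/975]
  200 → container 2  [load 750/975]
  375 → container 6  [load 975/975]
  625 → container 8 (new)  [load 625/975]
  450 → container 9 (new)  [load 450/975]
  600 → container 10 (new)  [load 600/975]
10 containers opened.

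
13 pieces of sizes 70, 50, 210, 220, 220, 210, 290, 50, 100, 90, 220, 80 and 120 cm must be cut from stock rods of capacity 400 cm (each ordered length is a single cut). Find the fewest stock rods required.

Total = 290 + 220 + 220 + 220 + 210 + 210 + 120 + 100 + 90 + 80 + 70 + 50 + 50 = 1930 cm.
Lower bound: ⌈1930/400⌉ = 5 stock rods.
Also, 6 pieces each exceed 200 cm, and no two of those can share a stock rod, so at least 6 stock rods are needed.
A packing using 6 stock rods:
  stock rod 1: 290 + 100 = 390
  stock rod 2: 220 + 120 + 50 = 390
  stock rod 3: 220 + 90 + 80 = 390
  stock rod 4: 220 + 70 + 50 = 340
  stock rod 5: 210 = 210
  stock rod 6: 210 = 210
This matches the lower bound, so 6 is optimal.

6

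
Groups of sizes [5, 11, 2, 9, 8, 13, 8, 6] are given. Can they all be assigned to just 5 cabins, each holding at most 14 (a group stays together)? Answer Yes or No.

A valid assignment using 5 cabins:
  cabin 1: 13 = 13
  cabin 2: 11 + 2 = 13
  cabin 3: 9 + 5 = 14
  cabin 4: 8 + 6 = 14
  cabin 5: 8 = 8
Every load is within 14, so 5 cabins suffice.

Yes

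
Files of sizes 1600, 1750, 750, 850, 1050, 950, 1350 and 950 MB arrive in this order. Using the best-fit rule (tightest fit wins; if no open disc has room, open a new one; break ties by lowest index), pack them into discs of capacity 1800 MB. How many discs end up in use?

  1600 → disc 1 (new)  [load 1600/1800]
  1750 → disc 2 (new)  [load 1750/1800]
  750 → disc 3 (new)  [load 750/1800]
  850 → disc 3  [load 1600/1800]
  1050 → disc 4 (new)  [load 1050/1800]
  950 → disc 5 (new)  [load 950/1800]
  1350 → disc 6 (new)  [load 1350/1800]
  950 → disc 7 (new)  [load 950/1800]
7 discs opened.

7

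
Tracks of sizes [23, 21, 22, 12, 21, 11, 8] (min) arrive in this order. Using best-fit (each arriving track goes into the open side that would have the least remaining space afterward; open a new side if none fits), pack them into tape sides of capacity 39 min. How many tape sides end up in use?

  23 → side 1 (new)  [load 23/39]
  21 → side 2 (new)  [load 21/39]
  22 → side 3 (new)  [load 22/39]
  12 → side 1  [load 35/39]
  21 → side 4 (new)  [load 21/39]
  11 → side 3  [load 33/39]
  8 → side 2  [load 29/39]
4 tape sides opened.

4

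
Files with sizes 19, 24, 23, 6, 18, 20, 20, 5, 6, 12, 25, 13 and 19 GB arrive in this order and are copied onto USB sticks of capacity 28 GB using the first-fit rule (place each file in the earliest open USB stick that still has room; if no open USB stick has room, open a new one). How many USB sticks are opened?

  19 → USB stick 1 (new)  [load 19/28]
  24 → USB stick 2 (new)  [load 24/28]
  23 → USB stick 3 (new)  [load 23/28]
  6 → USB stick 1  [load 25/28]
  18 → USB stick 4 (new)  [load 18/28]
  20 → USB stick 5 (new)  [load 20/28]
  20 → USB stick 6 (new)  [load 20/28]
  5 → USB stick 3  [load 28/28]
  6 → USB stick 4  [load 24/28]
  12 → USB stick 7 (new)  [load 12/28]
  25 → USB stick 8 (new)  [load 25/28]
  13 → USB stick 7  [load 25/28]
  19 → USB stick 9 (new)  [load 19/28]
9 USB sticks opened.

9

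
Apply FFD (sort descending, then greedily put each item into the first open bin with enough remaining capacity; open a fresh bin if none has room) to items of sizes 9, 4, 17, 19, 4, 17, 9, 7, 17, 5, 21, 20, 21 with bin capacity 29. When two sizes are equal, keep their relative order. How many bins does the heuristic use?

Sorted descending: 21, 21, 20, 19, 17, 17, 17, 9, 9, 7, 5, 4, 4.
  21 → bin 1 (new)  [load 21/29]
  21 → bin 2 (new)  [load 21/29]
  20 → bin 3 (new)  [load 20/29]
  19 → bin 4 (new)  [load 19/29]
  17 → bin 5 (new)  [load 17/29]
  17 → bin 6 (new)  [load 17/29]
  17 → bin 7 (new)  [load 17/29]
  9 → bin 3  [load 29/29]
  9 → bin 4  [load 28/29]
  7 → bin 1  [load 28/29]
  5 → bin 2  [load 26/29]
  4 → bin 5  [load 21/29]
  4 → bin 5  [load 25/29]
7 bins opened.

7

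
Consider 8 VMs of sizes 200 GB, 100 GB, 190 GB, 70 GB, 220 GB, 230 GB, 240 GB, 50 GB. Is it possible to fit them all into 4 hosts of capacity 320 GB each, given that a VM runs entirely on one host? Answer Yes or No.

Total = 1300 GB; ⌈1300/320⌉ = 5.
At least 5 hosts are required, but only 4 are allowed.

No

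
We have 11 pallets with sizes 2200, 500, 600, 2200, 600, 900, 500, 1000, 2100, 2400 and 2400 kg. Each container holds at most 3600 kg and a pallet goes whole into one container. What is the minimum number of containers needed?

5

Total = 2400 + 2400 + 2200 + 2200 + 2100 + 1000 + 900 + 600 + 600 + 500 + 500 = 15400 kg.
Lower bound: ⌈15400/3600⌉ = 5 containers.
A packing using 5 containers:
  container 1: 2400 + 1000 = 3400
  container 2: 2400 + 900 = 3300
  container 3: 2200 + 600 + 600 = 3400
  container 4: 2200 + 500 + 500 = 3200
  container 5: 2100 = 2100
This matches the lower bound, so 5 is optimal.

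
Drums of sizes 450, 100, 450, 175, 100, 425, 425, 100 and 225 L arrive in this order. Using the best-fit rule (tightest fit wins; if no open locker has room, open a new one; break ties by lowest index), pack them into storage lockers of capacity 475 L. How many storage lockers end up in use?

  450 → locker 1 (new)  [load 450/475]
  100 → locker 2 (new)  [load 100/475]
  450 → locker 3 (new)  [load 450/475]
  175 → locker 2  [load 275/475]
  100 → locker 2  [load 375/475]
  425 → locker 4 (new)  [load 425/475]
  425 → locker 5 (new)  [load 425/475]
  100 → locker 2  [load 475/475]
  225 → locker 6 (new)  [load 225/475]
6 storage lockers opened.

6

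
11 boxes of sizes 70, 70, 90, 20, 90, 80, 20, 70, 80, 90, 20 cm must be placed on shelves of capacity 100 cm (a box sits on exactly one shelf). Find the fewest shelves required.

8

Total = 90 + 90 + 90 + 80 + 80 + 70 + 70 + 70 + 20 + 20 + 20 = 700 cm.
Lower bound: ⌈700/100⌉ = 7 shelves.
Also, 8 boxes each exceed 50 cm, and no two of those can share a shelf, so at least 8 shelves are needed.
A packing using 8 shelves:
  shelf 1: 90 = 90
  shelf 2: 90 = 90
  shelf 3: 90 = 90
  shelf 4: 80 + 20 = 100
  shelf 5: 80 + 20 = 100
  shelf 6: 70 + 20 = 90
  shelf 7: 70 = 70
  shelf 8: 70 = 70
This matches the lower bound, so 8 is optimal.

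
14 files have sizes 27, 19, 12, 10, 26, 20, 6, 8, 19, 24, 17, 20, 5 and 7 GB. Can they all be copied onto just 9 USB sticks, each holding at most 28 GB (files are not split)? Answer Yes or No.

Yes

A valid assignment using 9 USB sticks:
  USB stick 1: 27 = 27
  USB stick 2: 26 = 26
  USB stick 3: 24 = 24
  USB stick 4: 20 + 8 = 28
  USB stick 5: 20 + 7 = 27
  USB stick 6: 19 + 6 = 25
  USB stick 7: 19 + 5 = 24
  USB stick 8: 17 + 10 = 27
  USB stick 9: 12 = 12
Every load is within 28 GB, so 9 USB sticks suffice.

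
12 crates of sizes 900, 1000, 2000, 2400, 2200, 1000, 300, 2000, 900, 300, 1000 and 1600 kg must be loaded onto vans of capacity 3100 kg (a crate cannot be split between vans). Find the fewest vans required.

6

Total = 2400 + 2200 + 2000 + 2000 + 1600 + 1000 + 1000 + 1000 + 900 + 900 + 300 + 300 = 15600 kg.
Lower bound: ⌈15600/3100⌉ = 6 vans.
A packing using 6 vans:
  van 1: 2400 + 300 + 300 = 3000
  van 2: 2200 + 900 = 3100
  van 3: 2000 + 1000 = 3000
  van 4: 2000 + 1000 = 3000
  van 5: 1600 + 1000 = 2600
  van 6: 900 = 900
This matches the lower bound, so 6 is optimal.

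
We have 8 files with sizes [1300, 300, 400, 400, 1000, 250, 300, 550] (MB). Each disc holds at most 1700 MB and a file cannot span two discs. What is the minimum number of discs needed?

3

Total = 1300 + 1000 + 550 + 400 + 400 + 300 + 300 + 250 = 4500 MB.
Lower bound: ⌈4500/1700⌉ = 3 discs.
A packing using 3 discs:
  disc 1: 1300 + 400 = 1700
  disc 2: 1000 + 550 = 1550
  disc 3: 400 + 300 + 300 + 250 = 1250
This matches the lower bound, so 3 is optimal.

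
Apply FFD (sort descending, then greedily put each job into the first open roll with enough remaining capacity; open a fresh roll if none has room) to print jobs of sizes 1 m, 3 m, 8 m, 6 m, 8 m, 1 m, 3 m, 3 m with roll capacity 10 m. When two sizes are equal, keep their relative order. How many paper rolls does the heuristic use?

4

Sorted descending: 8, 8, 6, 3, 3, 3, 1, 1.
  8 → roll 1 (new)  [load 8/10]
  8 → roll 2 (new)  [load 8/10]
  6 → roll 3 (new)  [load 6/10]
  3 → roll 3  [load 9/10]
  3 → roll 4 (new)  [load 3/10]
  3 → roll 4  [load 6/10]
  1 → roll 1  [load 9/10]
  1 → roll 1  [load 10/10]
4 paper rolls opened.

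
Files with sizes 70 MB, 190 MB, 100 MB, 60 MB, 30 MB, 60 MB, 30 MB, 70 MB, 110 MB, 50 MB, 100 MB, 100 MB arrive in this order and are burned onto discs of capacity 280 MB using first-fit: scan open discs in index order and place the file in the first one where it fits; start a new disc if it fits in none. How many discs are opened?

  70 → disc 1 (new)  [load 70/280]
  190 → disc 1  [load 260/280]
  100 → disc 2 (new)  [load 100/280]
  60 → disc 2  [load 160/280]
  30 → disc 2  [load 190/280]
  60 → disc 2  [load 250/280]
  30 → disc 2  [load 280/280]
  70 → disc 3 (new)  [load 70/280]
  110 → disc 3  [load 180/280]
  50 → disc 3  [load 230/280]
  100 → disc 4 (new)  [load 100/280]
  100 → disc 4  [load 200/280]
4 discs opened.

4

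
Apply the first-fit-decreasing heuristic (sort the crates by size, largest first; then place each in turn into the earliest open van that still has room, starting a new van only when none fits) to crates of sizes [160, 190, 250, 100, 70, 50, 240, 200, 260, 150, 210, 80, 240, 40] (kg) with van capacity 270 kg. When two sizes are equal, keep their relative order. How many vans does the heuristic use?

9

Sorted descending: 260, 250, 240, 240, 210, 200, 190, 160, 150, 100, 80, 70, 50, 40.
  260 → van 1 (new)  [load 260/270]
  250 → van 2 (new)  [load 250/270]
  240 → van 3 (new)  [load 240/270]
  240 → van 4 (new)  [load 240/270]
  210 → van 5 (new)  [load 210/270]
  200 → van 6 (new)  [load 200/270]
  190 → van 7 (new)  [load 190/270]
  160 → van 8 (new)  [load 160/270]
  150 → van 9 (new)  [load 150/270]
  100 → van 8  [load 260/270]
  80 → van 7  [load 270/270]
  70 → van 6  [load 270/270]
  50 → van 5  [load 260/270]
  40 → van 9  [load 190/270]
9 vans opened.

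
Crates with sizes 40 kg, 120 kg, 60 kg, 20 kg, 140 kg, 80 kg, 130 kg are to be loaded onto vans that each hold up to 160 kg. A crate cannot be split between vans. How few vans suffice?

Total = 140 + 130 + 120 + 80 + 60 + 40 + 20 = 590 kg.
Lower bound: ⌈590/160⌉ = 4 vans.
A packing using 4 vans:
  van 1: 140 + 20 = 160
  van 2: 130 = 130
  van 3: 120 + 40 = 160
  van 4: 80 + 60 = 140
This matches the lower bound, so 4 is optimal.

4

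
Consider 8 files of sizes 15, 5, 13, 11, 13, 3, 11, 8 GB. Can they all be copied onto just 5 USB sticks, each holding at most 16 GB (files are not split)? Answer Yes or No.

Total = 79 GB; ⌈79/16⌉ = 5.
The bound of 5 does not rule out 5, but exhaustive search shows no assignment into 5 USB sticks of capacity 16 GB exists — the minimum is 6.

No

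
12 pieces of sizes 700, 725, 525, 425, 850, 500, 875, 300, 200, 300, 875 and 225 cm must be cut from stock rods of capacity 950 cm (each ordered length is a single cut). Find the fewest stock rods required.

Total = 875 + 875 + 850 + 725 + 700 + 525 + 500 + 425 + 300 + 300 + 225 + 200 = 6500 cm.
Lower bound: ⌈6500/950⌉ = 7 stock rods.
A packing using 8 stock rods:
  stock rod 1: 875 = 875
  stock rod 2: 875 = 875
  stock rod 3: 850 = 850
  stock rod 4: 725 + 225 = 950
  stock rod 5: 700 + 200 = 900
  stock rod 6: 525 + 425 = 950
  stock rod 7: 500 + 300 = 800
  stock rod 8: 300 = 300
No arrangement into 7 stock rods stays within capacity, so 8 is optimal.

8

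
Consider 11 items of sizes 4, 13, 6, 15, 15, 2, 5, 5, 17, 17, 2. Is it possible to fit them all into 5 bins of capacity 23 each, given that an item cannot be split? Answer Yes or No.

Yes

A valid assignment using 5 bins:
  bin 1: 17 + 6 = 23
  bin 2: 17 + 5 = 22
  bin 3: 15 + 5 + 2 = 22
  bin 4: 15 + 4 + 2 = 21
  bin 5: 13 = 13
Every load is within 23, so 5 bins suffice.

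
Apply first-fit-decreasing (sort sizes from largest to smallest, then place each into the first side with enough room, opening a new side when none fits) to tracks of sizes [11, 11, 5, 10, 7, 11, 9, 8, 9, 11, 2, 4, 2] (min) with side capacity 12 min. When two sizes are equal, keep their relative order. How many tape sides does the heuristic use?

9

Sorted descending: 11, 11, 11, 11, 10, 9, 9, 8, 7, 5, 4, 2, 2.
  11 → side 1 (new)  [load 11/12]
  11 → side 2 (new)  [load 11/12]
  11 → side 3 (new)  [load 11/12]
  11 → side 4 (new)  [load 11/12]
  10 → side 5 (new)  [load 10/12]
  9 → side 6 (new)  [load 9/12]
  9 → side 7 (new)  [load 9/12]
  8 → side 8 (new)  [load 8/12]
  7 → side 9 (new)  [load 7/12]
  5 → side 9  [load 12/12]
  4 → side 8  [load 12/12]
  2 → side 5  [load 12/12]
  2 → side 6  [load 11/12]
9 tape sides opened.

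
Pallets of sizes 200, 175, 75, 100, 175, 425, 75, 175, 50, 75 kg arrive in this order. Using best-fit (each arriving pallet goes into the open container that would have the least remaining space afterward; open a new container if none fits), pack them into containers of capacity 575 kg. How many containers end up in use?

3

  200 → container 1 (new)  [load 200/575]
  175 → container 1  [load 375/575]
  75 → container 1  [load 450/575]
  100 → container 1  [load 550/575]
  175 → container 2 (new)  [load 175/575]
  425 → container 3 (new)  [load 425/575]
  75 → container 3  [load 500/575]
  175 → container 2  [load 350/575]
  50 → container 3  [load 550/575]
  75 → container 2  [load 425/575]
3 containers opened.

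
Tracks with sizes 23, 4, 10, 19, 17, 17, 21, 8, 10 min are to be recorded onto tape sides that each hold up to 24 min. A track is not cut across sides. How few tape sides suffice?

7

Total = 23 + 21 + 19 + 17 + 17 + 10 + 10 + 8 + 4 = 129 min.
Lower bound: ⌈129/24⌉ = 6 tape sides.
A packing using 7 tape sides:
  side 1: 23 = 23
  side 2: 21 = 21
  side 3: 19 + 4 = 23
  side 4: 17 = 17
  side 5: 17 = 17
  side 6: 10 + 10 = 20
  side 7: 8 = 8
No arrangement into 6 tape sides stays within capacity, so 7 is optimal.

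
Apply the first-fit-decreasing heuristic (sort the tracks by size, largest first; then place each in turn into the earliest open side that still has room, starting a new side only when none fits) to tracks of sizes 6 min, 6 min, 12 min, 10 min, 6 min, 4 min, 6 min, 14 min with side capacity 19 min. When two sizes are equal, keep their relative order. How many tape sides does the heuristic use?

4

Sorted descending: 14, 12, 10, 6, 6, 6, 6, 4.
  14 → side 1 (new)  [load 14/19]
  12 → side 2 (new)  [load 12/19]
  10 → side 3 (new)  [load 10/19]
  6 → side 2  [load 18/19]
  6 → side 3  [load 16/19]
  6 → side 4 (new)  [load 6/19]
  6 → side 4  [load 12/19]
  4 → side 1  [load 18/19]
4 tape sides opened.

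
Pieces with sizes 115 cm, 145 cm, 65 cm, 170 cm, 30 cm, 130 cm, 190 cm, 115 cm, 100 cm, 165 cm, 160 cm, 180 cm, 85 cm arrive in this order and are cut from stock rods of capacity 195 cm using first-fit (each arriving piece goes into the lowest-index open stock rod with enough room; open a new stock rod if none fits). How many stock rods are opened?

10

  115 → stock rod 1 (new)  [load 115/195]
  145 → stock rod 2 (new)  [load 145/195]
  65 → stock rod 1  [load 180/195]
  170 → stock rod 3 (new)  [load 170/195]
  30 → stock rod 2  [load 175/195]
  130 → stock rod 4 (new)  [load 130/195]
  190 → stock rod 5 (new)  [load 190/195]
  115 → stock rod 6 (new)  [load 115/195]
  100 → stock rod 7 (new)  [load 100/195]
  165 → stock rod 8 (new)  [load 165/195]
  160 → stock rod 9 (new)  [load 160/195]
  180 → stock rod 10 (new)  [load 180/195]
  85 → stock rod 7  [load 185/195]
10 stock rods opened.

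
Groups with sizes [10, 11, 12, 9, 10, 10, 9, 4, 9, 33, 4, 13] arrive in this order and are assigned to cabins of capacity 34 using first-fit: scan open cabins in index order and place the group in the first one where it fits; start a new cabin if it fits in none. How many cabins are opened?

  10 → cabin 1 (new)  [load 10/34]
  11 → cabin 1  [load 21/34]
  12 → cabin 1  [load 33/34]
  9 → cabin 2 (new)  [load 9/34]
  10 → cabin 2  [load 19/34]
  10 → cabin 2  [load 29/34]
  9 → cabin 3 (new)  [load 9/34]
  4 → cabin 2  [load 33/34]
  9 → cabin 3  [load 18/34]
  33 → cabin 4 (new)  [load 33/34]
  4 → cabin 3  [load 22/34]
  13 → cabin 5 (new)  [load 13/34]
5 cabins opened.

5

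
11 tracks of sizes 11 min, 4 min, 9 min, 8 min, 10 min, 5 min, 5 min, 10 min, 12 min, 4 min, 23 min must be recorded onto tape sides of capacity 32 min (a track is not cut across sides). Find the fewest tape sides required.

4

Total = 23 + 12 + 11 + 10 + 10 + 9 + 8 + 5 + 5 + 4 + 4 = 101 min.
Lower bound: ⌈101/32⌉ = 4 tape sides.
A packing using 4 tape sides:
  side 1: 23 + 9 = 32
  side 2: 12 + 11 + 8 = 31
  side 3: 10 + 10 + 5 + 5 = 30
  side 4: 4 + 4 = 8
This matches the lower bound, so 4 is optimal.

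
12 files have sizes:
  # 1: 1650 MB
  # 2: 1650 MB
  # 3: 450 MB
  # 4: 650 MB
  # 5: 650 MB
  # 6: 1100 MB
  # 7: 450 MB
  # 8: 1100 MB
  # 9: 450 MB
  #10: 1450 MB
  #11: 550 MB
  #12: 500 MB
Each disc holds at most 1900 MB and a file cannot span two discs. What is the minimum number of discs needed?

7

Total = 1650 + 1650 + 1450 + 1100 + 1100 + 650 + 650 + 550 + 500 + 450 + 450 + 450 = 10650 MB.
Lower bound: ⌈10650/1900⌉ = 6 discs.
A packing using 7 discs:
  disc 1: 1650 = 1650
  disc 2: 1650 = 1650
  disc 3: 1450 + 450 = 1900
  disc 4: 1100 + 650 = 1750
  disc 5: 1100 + 650 = 1750
  disc 6: 550 + 500 + 450 = 1500
  disc 7: 450 = 450
No arrangement into 6 discs stays within capacity, so 7 is optimal.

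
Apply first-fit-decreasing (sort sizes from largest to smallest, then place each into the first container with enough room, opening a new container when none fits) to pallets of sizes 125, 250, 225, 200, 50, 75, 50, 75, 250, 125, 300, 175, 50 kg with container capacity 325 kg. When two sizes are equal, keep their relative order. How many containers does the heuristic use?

7

Sorted descending: 300, 250, 250, 225, 200, 175, 125, 125, 75, 75, 50, 50, 50.
  300 → container 1 (new)  [load 300/325]
  250 → container 2 (new)  [load 250/325]
  250 → container 3 (new)  [load 250/325]
  225 → container 4 (new)  [load 225/325]
  200 → container 5 (new)  [load 200/325]
  175 → container 6 (new)  [load 175/325]
  125 → container 5  [load 325/325]
  125 → container 6  [load 300/325]
  75 → container 2  [load 325/325]
  75 → container 3  [load 325/325]
  50 → container 4  [load 275/325]
  50 → container 4  [load 325/325]
  50 → container 7 (new)  [load 50/325]
7 containers opened.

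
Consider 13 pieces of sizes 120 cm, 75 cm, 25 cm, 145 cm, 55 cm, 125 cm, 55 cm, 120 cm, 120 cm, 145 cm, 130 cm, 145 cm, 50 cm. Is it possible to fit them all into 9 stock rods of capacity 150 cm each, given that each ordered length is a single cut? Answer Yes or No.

Total = 1310 cm; ⌈1310/150⌉ = 9.
The bound of 9 does not rule out 9, but exhaustive search shows no assignment into 9 stock rods of capacity 150 cm exists — the minimum is 10.

No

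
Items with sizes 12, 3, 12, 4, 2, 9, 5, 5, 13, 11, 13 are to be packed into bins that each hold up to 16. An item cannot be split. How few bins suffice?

Total = 13 + 13 + 12 + 12 + 11 + 9 + 5 + 5 + 4 + 3 + 2 = 89.
Lower bound: ⌈89/16⌉ = 6 bins.
A packing using 6 bins:
  bin 1: 13 + 3 = 16
  bin 2: 13 + 2 = 15
  bin 3: 12 + 4 = 16
  bin 4: 12 = 12
  bin 5: 11 + 5 = 16
  bin 6: 9 + 5 = 14
This matches the lower bound, so 6 is optimal.

6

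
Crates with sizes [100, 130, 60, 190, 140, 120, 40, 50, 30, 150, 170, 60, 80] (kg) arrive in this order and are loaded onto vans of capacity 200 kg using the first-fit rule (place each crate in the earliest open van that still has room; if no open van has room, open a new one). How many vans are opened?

8

  100 → van 1 (new)  [load 100/200]
  130 → van 2 (new)  [load 130/200]
  60 → van 1  [load 160/200]
  190 → van 3 (new)  [load 190/200]
  140 → van 4 (new)  [load 140/200]
  120 → van 5 (new)  [load 120/200]
  40 → van 1  [load 200/200]
  50 → van 2  [load 180/200]
  30 → van 4  [load 170/200]
  150 → van 6 (new)  [load 150/200]
  170 → van 7 (new)  [load 170/200]
  60 → van 5  [load 180/200]
  80 → van 8 (new)  [load 80/200]
8 vans opened.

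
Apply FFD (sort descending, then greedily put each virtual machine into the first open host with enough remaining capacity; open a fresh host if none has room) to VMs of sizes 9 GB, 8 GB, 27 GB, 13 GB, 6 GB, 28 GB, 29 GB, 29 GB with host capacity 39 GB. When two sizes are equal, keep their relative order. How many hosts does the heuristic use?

Sorted descending: 29, 29, 28, 27, 13, 9, 8, 6.
  29 → host 1 (new)  [load 29/39]
  29 → host 2 (new)  [load 29/39]
  28 → host 3 (new)  [load 28/39]
  27 → host 4 (new)  [load 27/39]
  13 → host 5 (new)  [load 13/39]
  9 → host 1  [load 38/39]
  8 → host 2  [load 37/39]
  6 → host 3  [load 34/39]
5 hosts opened.

5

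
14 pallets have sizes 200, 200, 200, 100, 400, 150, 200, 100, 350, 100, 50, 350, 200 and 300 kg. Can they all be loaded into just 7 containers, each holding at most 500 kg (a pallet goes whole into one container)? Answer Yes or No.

A valid assignment using 6 containers:
  container 1: 400 + 100 = 500
  container 2: 350 + 150 = 500
  container 3: 350 + 100 + 50 = 500
  container 4: 300 + 200 = 500
  container 5: 200 + 200 + 100 = 500
  container 6: 200 + 200 = 400
That uses only 6 ≤ 7, so 7 containers are enough.

Yes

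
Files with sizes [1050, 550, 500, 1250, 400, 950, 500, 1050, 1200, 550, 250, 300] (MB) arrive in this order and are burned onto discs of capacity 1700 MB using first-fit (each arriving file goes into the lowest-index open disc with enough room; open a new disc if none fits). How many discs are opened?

  1050 → disc 1 (new)  [load 1050/1700]
  550 → disc 1  [load 1600/1700]
  500 → disc 2 (new)  [load 500/1700]
  1250 → disc 3 (new)  [load 1250/1700]
  400 → disc 2  [load 900/1700]
  950 → disc 4 (new)  [load 950/1700]
  500 → disc 2  [load 1400/1700]
  1050 → disc 5 (new)  [load 1050/1700]
  1200 → disc 6 (new)  [load 1200/1700]
  550 → disc 4  [load 1500/1700]
  250 → disc 2  [load 1650/1700]
  300 → disc 3  [load 1550/1700]
6 discs opened.

6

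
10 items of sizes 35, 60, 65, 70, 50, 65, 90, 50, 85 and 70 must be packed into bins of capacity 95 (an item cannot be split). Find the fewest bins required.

Total = 90 + 85 + 70 + 70 + 65 + 65 + 60 + 50 + 50 + 35 = 640.
Lower bound: ⌈640/95⌉ = 7 bins.
Also, 9 items each exceed 95/2, and no two of those can share a bin, so at least 9 bins are needed.
A packing using 9 bins:
  bin 1: 90 = 90
  bin 2: 85 = 85
  bin 3: 70 = 70
  bin 4: 70 = 70
  bin 5: 65 = 65
  bin 6: 65 = 65
  bin 7: 60 + 35 = 95
  bin 8: 50 = 50
  bin 9: 50 = 50
This matches the lower bound, so 9 is optimal.

9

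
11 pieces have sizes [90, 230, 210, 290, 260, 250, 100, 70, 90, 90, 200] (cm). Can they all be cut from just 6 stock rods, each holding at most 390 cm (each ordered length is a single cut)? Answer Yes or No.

A valid assignment using 6 stock rods:
  stock rod 1: 290 + 100 = 390
  stock rod 2: 260 + 90 = 350
  stock rod 3: 250 + 90 = 340
  stock rod 4: 230 + 90 + 70 = 390
  stock rod 5: 210 = 210
  stock rod 6: 200 = 200
Every load is within 390 cm, so 6 stock rods suffice.

Yes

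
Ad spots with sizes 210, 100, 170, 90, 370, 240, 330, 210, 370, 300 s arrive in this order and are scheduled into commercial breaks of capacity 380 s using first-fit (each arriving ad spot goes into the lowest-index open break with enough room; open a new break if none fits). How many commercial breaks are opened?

  210 → break 1 (new)  [load 210/380]
  100 → break 1  [load 310/380]
  170 → break 2 (new)  [load 170/380]
  90 → break 2  [load 260/380]
  370 → break 3 (new)  [load 370/380]
  240 → break 4 (new)  [load 240/380]
  330 → break 5 (new)  [load 330/380]
  210 → break 6 (new)  [load 210/380]
  370 → break 7 (new)  [load 370/380]
  300 → break 8 (new)  [load 300/380]
8 commercial breaks opened.

8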